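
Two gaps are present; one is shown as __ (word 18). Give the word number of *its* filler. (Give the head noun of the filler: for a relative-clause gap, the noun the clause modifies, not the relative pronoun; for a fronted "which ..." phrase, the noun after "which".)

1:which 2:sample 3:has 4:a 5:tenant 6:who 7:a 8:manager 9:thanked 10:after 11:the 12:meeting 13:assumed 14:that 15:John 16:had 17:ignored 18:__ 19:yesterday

2

The marked gap is the direct object of "ignored".
Its filler is the fronted wh-phrase "which sample", at word 2.
(The other dependency links word 5 to a gap after word 9.)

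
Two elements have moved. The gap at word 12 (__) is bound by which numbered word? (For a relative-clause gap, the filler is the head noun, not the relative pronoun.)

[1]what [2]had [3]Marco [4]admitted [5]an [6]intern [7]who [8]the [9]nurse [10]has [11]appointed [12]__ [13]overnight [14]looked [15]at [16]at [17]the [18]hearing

The marked gap is inside the relative clause, the direct object of "appointed".
Its filler is the head noun "intern" (via "who"), at word 6.
(The other dependency links word 1 to a gap after word 15.)

6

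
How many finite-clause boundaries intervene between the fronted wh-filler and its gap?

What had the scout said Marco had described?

1

"what" is extracted from the object of "described".
Boundaries crossed, outermost first: [Ø] — 1 in total.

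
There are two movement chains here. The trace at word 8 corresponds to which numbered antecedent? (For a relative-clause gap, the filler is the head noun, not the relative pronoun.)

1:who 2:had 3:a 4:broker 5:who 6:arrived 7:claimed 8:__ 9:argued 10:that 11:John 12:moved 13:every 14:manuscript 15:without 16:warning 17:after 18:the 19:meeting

1

The marked gap is the subject of "argued".
Its filler is the fronted wh-phrase "who", at word 1.
(The other dependency links word 4 to a gap after word 5.)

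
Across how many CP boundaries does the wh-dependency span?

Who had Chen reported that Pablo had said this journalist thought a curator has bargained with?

"who" is extracted from the PP object of "bargained".
Boundaries crossed, outermost first: [that], [Ø], [Ø] — 3 in total.

3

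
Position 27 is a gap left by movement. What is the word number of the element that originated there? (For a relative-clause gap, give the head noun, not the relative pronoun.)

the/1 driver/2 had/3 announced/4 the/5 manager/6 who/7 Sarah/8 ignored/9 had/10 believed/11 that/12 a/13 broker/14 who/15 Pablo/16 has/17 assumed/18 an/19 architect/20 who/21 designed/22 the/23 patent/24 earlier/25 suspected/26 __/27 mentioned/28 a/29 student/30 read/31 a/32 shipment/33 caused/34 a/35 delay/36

The gap at 27 is the subject of "mentioned", inside a relative clause.
The relative pronoun is "who" (word 15); it is bound by the head noun immediately before it.
Its filler is the head noun "broker", at word 14.

14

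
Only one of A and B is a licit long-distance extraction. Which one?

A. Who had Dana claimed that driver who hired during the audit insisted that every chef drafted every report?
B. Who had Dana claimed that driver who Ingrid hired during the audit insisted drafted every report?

In A, the wh-phrase is extracted from inside a complex-NP island (relative clause) (introduced by "who"), which blocks movement.
In B, the extraction path crosses only that-complement boundaries, which are transparent.
So B is grammatical.

B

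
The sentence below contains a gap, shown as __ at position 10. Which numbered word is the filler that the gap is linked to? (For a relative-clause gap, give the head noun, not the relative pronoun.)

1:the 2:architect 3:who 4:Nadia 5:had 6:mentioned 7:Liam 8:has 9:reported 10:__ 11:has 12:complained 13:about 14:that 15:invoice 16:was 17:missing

2

The gap at 10 is the subject of "complained", inside a relative clause.
The relative pronoun is "who" (word 3); it is bound by the head noun immediately before it.
Its filler is the head noun "architect", at word 2.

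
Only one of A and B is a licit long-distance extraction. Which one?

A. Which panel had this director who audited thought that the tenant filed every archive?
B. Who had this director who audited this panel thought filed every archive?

B

In A, the wh-phrase is extracted from inside a complex-NP island (relative clause) (introduced by "who"), which blocks movement.
In B, the extraction path crosses only that-complement boundaries, which are transparent.
So B is grammatical.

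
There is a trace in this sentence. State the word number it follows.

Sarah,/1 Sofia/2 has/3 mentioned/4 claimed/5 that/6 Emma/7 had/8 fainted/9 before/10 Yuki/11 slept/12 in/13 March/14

4

The displaced element is "Sarah" (word 1).
It is linked across 1 clause boundary (Ø).
It functions as the subject of "claimed", so the gap sits immediately after word 4 ("mentioned").
Base order: Sofia has mentioned that Sarah claimed that Emma had fainted before Yuki slept in March.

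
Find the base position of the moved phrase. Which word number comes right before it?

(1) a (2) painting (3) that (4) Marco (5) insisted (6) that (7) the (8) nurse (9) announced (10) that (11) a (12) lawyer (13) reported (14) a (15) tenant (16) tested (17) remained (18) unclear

16

The displaced element is "a painting" (word 2).
It is linked across 3 clause boundaries (that → that → Ø).
It functions as the direct object of "tested", so the gap sits immediately after word 16 ("tested").
Base order: Marco insisted that the nurse announced that a lawyer reported a tenant tested a painting.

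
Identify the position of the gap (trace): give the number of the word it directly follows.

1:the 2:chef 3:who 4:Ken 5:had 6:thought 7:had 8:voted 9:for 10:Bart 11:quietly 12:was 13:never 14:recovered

6

The displaced element is "the chef" (word 2).
It is linked across 1 clause boundary (Ø).
It functions as the subject of "voted", so the gap sits immediately after word 6 ("thought").
Base order: Ken had thought that the chef had voted for Bart quietly.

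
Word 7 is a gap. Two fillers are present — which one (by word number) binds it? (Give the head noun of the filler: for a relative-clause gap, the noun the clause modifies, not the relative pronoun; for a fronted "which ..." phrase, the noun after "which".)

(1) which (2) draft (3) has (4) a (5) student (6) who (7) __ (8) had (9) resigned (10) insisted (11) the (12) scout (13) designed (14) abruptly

The marked gap is inside the relative clause, the subject of "resigned".
Its filler is the head noun "student" (via "who"), at word 5.
(The other dependency links word 2 to a gap after word 13.)

5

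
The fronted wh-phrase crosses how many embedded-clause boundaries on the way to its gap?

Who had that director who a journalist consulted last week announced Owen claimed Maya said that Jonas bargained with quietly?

"who" is extracted from the PP object of "bargained".
Boundaries crossed, outermost first: [Ø], [Ø], [that] — 3 in total.

3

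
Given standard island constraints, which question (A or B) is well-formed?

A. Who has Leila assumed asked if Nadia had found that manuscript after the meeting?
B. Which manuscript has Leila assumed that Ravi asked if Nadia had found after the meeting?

In B, the wh-phrase is extracted from inside a wh-island (introduced by "if"), which blocks movement.
In A, the extraction path crosses only that-complement boundaries, which are transparent.
So A is grammatical.

A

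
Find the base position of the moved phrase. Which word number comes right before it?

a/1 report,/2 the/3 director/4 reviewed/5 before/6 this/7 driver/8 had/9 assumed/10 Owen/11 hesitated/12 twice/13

The displaced element is "a report" (word 2).
It functions as the direct object of "reviewed", so the gap sits immediately after word 5 ("reviewed").
Base order: The director reviewed a report before this driver had assumed Owen hesitated twice.

5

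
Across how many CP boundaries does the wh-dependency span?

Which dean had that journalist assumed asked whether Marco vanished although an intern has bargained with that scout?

1

"which dean" is extracted from the subject of "asked".
Boundaries crossed, outermost first: [Ø] — 1 in total.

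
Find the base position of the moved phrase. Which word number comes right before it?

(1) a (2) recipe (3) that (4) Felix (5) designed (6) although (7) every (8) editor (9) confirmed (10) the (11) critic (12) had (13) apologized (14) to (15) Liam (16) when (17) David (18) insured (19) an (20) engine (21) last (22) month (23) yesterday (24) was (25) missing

5

The displaced element is "a recipe" (word 2).
It functions as the direct object of "designed", so the gap sits immediately after word 5 ("designed").
Base order: Felix designed a recipe although every editor confirmed the critic had apologized to Liam when David insured an engine last month yesterday.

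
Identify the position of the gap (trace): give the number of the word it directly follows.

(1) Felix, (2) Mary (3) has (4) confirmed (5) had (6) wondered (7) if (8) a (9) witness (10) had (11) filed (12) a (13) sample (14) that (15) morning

The displaced element is "Felix" (word 1).
It is linked across 1 clause boundary (Ø).
It functions as the subject of "wondered", so the gap sits immediately after word 4 ("confirmed").
Base order: Mary has confirmed Felix had wondered if a witness had filed a sample that morning.

4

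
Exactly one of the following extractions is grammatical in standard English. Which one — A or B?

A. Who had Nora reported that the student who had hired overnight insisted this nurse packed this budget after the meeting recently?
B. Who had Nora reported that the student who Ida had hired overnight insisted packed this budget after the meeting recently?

B

In A, the wh-phrase is extracted from inside a complex-NP island (relative clause) (introduced by "who"), which blocks movement.
In B, the extraction path crosses only that-complement boundaries, which are transparent.
So B is grammatical.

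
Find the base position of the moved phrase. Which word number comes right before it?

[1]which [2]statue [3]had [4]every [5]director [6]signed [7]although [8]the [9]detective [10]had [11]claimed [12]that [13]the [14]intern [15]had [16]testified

The displaced element is "which statue" (word 2).
It functions as the direct object of "signed", so the gap sits immediately after word 6 ("signed").
Base order: Every director had signed which statue although the detective had claimed that the intern had testified.

6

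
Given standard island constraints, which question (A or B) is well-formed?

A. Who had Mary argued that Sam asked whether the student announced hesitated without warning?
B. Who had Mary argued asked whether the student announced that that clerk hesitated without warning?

B

In A, the wh-phrase is extracted from inside a wh-island (introduced by "whether"), which blocks movement.
In B, the extraction path crosses only that-complement boundaries, which are transparent.
So B is grammatical.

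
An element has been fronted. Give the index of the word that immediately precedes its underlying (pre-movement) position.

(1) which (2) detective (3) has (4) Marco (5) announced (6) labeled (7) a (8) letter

5

The displaced element is "which detective" (word 2).
It is linked across 1 clause boundary (Ø).
It functions as the subject of "labeled", so the gap sits immediately after word 5 ("announced").
Base order: Marco has announced that which detective labeled a letter.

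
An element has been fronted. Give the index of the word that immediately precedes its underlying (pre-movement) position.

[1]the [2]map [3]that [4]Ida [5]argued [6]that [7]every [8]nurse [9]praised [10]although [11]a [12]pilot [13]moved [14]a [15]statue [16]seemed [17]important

The displaced element is "the map" (word 2).
It is linked across 1 clause boundary (that).
It functions as the direct object of "praised", so the gap sits immediately after word 9 ("praised").
Base order: Ida argued that every nurse praised the map although a pilot moved a statue.

9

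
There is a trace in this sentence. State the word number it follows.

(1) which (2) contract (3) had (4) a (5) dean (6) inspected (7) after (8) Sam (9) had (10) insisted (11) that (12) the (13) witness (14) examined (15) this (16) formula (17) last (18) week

6

The displaced element is "which contract" (word 2).
It functions as the direct object of "inspected", so the gap sits immediately after word 6 ("inspected").
Base order: A dean had inspected which contract after Sam had insisted that the witness examined this formula last week.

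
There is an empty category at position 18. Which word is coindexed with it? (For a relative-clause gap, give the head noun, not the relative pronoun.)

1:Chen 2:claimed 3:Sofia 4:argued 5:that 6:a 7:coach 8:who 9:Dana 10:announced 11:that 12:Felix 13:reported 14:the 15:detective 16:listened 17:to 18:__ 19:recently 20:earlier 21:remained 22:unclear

The gap at 18 is the prepositional object of "listened", inside a relative clause.
The relative pronoun is "who" (word 8); it is bound by the head noun immediately before it.
Its filler is the head noun "coach", at word 7.

7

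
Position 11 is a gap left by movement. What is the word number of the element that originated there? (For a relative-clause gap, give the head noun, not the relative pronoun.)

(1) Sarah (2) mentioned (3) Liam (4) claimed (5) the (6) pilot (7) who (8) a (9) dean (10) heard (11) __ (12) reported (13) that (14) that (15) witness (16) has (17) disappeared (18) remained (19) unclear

6

The gap at 11 is the subject of "reported", inside a relative clause.
The relative pronoun is "who" (word 7); it is bound by the head noun immediately before it.
Its filler is the head noun "pilot", at word 6.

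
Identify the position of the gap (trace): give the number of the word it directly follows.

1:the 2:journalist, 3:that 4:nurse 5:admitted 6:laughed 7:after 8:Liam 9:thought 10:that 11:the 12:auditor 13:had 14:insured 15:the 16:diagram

The displaced element is "the journalist" (word 2).
It is linked across 1 clause boundary (Ø).
It functions as the subject of "laughed", so the gap sits immediately after word 5 ("admitted").
Base order: That nurse admitted that the journalist laughed after Liam thought that the auditor had insured the diagram.

5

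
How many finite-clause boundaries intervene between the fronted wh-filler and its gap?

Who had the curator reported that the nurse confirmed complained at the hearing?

2

"who" is extracted from the subject of "complained".
Boundaries crossed, outermost first: [that], [Ø] — 2 in total.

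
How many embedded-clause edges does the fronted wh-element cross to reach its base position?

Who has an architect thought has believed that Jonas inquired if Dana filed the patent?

"who" is extracted from the subject of "believed".
Boundaries crossed, outermost first: [Ø] — 1 in total.

1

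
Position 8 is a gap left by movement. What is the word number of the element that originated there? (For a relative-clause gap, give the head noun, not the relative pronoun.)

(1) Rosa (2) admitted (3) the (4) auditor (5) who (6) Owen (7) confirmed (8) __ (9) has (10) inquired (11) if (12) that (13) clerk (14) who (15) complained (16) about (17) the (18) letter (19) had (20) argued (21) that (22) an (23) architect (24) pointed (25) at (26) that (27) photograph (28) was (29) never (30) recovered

4

The gap at 8 is the subject of "inquired", inside a relative clause.
The relative pronoun is "who" (word 5); it is bound by the head noun immediately before it.
Its filler is the head noun "auditor", at word 4.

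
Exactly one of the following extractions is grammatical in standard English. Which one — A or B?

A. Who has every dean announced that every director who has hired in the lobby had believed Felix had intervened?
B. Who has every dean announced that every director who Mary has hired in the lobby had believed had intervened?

In A, the wh-phrase is extracted from inside a complex-NP island (relative clause) (introduced by "who"), which blocks movement.
In B, the extraction path crosses only that-complement boundaries, which are transparent.
So B is grammatical.

B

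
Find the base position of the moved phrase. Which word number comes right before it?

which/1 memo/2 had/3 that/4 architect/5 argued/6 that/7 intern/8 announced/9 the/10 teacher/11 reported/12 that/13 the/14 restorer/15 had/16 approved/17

17

The displaced element is "which memo" (word 2).
It is linked across 3 clause boundaries (Ø → Ø → that).
It functions as the direct object of "approved", so the gap sits immediately after word 17 ("approved").
Base order: That architect had argued that intern announced the teacher reported that the restorer had approved which memo.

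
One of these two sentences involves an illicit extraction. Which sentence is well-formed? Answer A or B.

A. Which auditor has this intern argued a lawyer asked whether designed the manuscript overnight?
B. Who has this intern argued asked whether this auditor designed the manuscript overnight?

B

In A, the wh-phrase is extracted from inside a wh-island (introduced by "whether"), which blocks movement.
In B, the extraction path crosses only that-complement boundaries, which are transparent.
So B is grammatical.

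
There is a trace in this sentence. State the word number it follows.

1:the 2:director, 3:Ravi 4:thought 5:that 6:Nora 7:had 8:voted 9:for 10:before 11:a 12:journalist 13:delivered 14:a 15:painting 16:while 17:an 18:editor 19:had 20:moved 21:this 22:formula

The displaced element is "the director" (word 2).
It is linked across 1 clause boundary (that).
It functions as the object of the preposition "for" of "voted", so the gap sits immediately after word 9 ("for").
Base order: Ravi thought that Nora had voted for the director before a journalist delivered a painting while an editor had moved this formula.

9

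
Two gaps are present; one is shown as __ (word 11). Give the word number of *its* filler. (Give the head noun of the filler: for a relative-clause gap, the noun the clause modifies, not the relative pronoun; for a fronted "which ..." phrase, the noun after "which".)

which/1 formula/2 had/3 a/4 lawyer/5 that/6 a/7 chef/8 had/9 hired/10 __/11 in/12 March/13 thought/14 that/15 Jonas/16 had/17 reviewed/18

The marked gap is inside the relative clause, the direct object of "hired".
Its filler is the head noun "lawyer" (via "that"), at word 5.
(The other dependency links word 2 to a gap after word 18.)

5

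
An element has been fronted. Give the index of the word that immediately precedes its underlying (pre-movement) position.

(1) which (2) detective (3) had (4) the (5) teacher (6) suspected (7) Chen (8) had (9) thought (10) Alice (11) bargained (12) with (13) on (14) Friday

The displaced element is "which detective" (word 2).
It is linked across 2 clause boundaries (Ø → Ø).
It functions as the object of the preposition "with" of "bargained", so the gap sits immediately after word 12 ("with").
Base order: The teacher had suspected Chen had thought Alice bargained with which detective on Friday.

12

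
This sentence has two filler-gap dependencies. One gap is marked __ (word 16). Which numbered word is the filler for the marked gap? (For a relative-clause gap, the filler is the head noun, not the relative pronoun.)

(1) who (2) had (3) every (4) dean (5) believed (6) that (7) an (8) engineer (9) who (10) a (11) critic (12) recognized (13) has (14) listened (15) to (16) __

The marked gap is the object of the preposition "to" of "listened".
Its filler is the fronted wh-phrase "who", at word 1.
(The other dependency links word 8 to a gap after word 12.)

1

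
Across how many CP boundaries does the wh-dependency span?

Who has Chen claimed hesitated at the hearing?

1

"who" is extracted from the subject of "hesitated".
Boundaries crossed, outermost first: [Ø] — 1 in total.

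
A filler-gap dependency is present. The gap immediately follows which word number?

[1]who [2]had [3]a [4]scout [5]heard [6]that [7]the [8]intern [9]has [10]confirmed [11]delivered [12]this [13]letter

The displaced element is "who" (word 1).
It is linked across 2 clause boundaries (that → Ø).
It functions as the subject of "delivered", so the gap sits immediately after word 10 ("confirmed").
Base order: A scout had heard that the intern has confirmed who delivered this letter.

10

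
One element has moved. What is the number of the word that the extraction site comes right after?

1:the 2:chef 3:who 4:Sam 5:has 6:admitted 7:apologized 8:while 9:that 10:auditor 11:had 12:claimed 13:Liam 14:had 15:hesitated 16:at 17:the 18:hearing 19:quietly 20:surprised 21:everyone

The displaced element is "the chef" (word 2).
It is linked across 1 clause boundary (Ø).
It functions as the subject of "apologized", so the gap sits immediately after word 6 ("admitted").
Base order: Sam has admitted that the chef apologized while that auditor had claimed Liam had hesitated at the hearing quietly.

6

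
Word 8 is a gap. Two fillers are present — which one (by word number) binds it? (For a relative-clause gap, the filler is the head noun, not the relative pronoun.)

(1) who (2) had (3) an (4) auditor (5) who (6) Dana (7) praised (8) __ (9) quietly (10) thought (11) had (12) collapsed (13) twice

4

The marked gap is inside the relative clause, the direct object of "praised".
Its filler is the head noun "auditor" (via "who"), at word 4.
(The other dependency links word 1 to a gap after word 10.)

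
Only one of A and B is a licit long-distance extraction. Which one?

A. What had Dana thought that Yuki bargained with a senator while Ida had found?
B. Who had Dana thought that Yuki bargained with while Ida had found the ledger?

In A, the wh-phrase is extracted from inside an adjunct island (introduced by "while"), which blocks movement.
In B, the extraction path crosses only that-complement boundaries, which are transparent.
So B is grammatical.

B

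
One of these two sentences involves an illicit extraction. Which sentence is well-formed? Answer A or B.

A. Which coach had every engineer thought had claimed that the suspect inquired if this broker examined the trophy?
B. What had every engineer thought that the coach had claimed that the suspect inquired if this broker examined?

A

In B, the wh-phrase is extracted from inside a wh-island (introduced by "if"), which blocks movement.
In A, the extraction path crosses only that-complement boundaries, which are transparent.
So A is grammatical.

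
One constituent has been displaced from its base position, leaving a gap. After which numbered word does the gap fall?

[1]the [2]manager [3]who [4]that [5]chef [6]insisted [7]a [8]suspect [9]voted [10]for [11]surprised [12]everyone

10

The displaced element is "the manager" (word 2).
It is linked across 1 clause boundary (Ø).
It functions as the object of the preposition "for" of "voted", so the gap sits immediately after word 10 ("for").
Base order: That chef insisted a suspect voted for the manager.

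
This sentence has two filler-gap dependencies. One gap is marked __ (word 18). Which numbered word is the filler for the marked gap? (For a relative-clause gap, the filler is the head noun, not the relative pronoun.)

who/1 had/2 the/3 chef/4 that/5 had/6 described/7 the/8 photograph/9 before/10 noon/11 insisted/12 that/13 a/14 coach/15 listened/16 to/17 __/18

1

The marked gap is the object of the preposition "to" of "listened".
Its filler is the fronted wh-phrase "who", at word 1.
(The other dependency links word 4 to a gap after word 5.)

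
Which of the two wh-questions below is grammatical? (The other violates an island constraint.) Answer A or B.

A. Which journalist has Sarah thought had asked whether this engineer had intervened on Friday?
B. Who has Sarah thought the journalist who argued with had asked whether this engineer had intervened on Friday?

A

In B, the wh-phrase is extracted from inside a complex-NP island (relative clause) (introduced by "who"), which blocks movement.
In A, the extraction path crosses only that-complement boundaries, which are transparent.
So A is grammatical.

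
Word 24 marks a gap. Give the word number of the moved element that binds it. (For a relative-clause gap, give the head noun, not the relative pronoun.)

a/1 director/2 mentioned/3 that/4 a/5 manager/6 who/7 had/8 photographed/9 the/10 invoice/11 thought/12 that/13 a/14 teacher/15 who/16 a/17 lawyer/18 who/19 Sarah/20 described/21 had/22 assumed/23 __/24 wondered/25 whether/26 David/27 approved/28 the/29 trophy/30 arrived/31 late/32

15

The gap at 24 is the subject of "wondered", inside a relative clause.
The relative pronoun is "who" (word 16); it is bound by the head noun immediately before it.
Its filler is the head noun "teacher", at word 15.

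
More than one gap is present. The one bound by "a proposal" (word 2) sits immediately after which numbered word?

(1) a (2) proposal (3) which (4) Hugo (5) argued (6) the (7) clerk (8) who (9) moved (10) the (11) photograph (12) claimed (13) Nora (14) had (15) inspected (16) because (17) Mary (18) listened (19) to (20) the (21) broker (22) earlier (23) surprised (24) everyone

The displaced element is "a proposal" (word 2).
It is linked across 2 clause boundaries (Ø → Ø).
It functions as the direct object of "inspected", so the gap sits immediately after word 15 ("inspected").
Base order: Hugo argued the clerk who moved the photograph claimed Nora had inspected a proposal because Mary listened to the broker earlier.

15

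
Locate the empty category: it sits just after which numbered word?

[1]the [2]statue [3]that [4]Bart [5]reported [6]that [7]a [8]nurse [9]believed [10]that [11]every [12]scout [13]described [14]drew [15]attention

13

The displaced element is "the statue" (word 2).
It is linked across 2 clause boundaries (that → that).
It functions as the direct object of "described", so the gap sits immediately after word 13 ("described").
Base order: Bart reported that a nurse believed that every scout described the statue.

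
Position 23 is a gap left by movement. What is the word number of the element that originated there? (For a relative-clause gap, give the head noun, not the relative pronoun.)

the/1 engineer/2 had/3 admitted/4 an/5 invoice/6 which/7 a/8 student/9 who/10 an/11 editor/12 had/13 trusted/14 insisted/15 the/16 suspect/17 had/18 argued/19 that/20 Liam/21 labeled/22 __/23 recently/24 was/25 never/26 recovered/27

6

The gap at 23 is the object of "labeled", inside a relative clause.
The relative pronoun is "which" (word 7); it is bound by the head noun immediately before it.
Its filler is the head noun "invoice", at word 6.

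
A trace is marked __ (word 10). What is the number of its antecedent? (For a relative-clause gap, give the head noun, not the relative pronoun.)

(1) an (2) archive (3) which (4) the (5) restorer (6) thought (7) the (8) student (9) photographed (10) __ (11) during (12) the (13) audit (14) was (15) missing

The gap at 10 is the object of "photographed", inside a relative clause.
The relative pronoun is "which" (word 3); it is bound by the head noun immediately before it.
Its filler is the head noun "archive", at word 2.

2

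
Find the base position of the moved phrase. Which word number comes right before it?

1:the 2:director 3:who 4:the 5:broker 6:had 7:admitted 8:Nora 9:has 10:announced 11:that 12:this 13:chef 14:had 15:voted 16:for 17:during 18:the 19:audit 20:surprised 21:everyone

The displaced element is "the director" (word 2).
It is linked across 2 clause boundaries (Ø → that).
It functions as the object of the preposition "for" of "voted", so the gap sits immediately after word 16 ("for").
Base order: The broker had admitted Nora has announced that this chef had voted for the director during the audit.

16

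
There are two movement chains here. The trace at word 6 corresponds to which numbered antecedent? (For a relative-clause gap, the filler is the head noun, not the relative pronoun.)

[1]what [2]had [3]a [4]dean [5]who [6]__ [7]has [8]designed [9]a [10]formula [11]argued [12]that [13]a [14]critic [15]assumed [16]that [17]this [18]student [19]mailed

The marked gap is inside the relative clause, the subject of "designed".
Its filler is the head noun "dean" (via "who"), at word 4.
(The other dependency links word 1 to a gap after word 19.)

4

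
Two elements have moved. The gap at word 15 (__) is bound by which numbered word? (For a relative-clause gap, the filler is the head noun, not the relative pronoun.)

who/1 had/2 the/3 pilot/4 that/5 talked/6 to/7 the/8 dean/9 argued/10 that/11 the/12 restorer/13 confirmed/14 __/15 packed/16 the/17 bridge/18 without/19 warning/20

1

The marked gap is the subject of "packed".
Its filler is the fronted wh-phrase "who", at word 1.
(The other dependency links word 4 to a gap after word 5.)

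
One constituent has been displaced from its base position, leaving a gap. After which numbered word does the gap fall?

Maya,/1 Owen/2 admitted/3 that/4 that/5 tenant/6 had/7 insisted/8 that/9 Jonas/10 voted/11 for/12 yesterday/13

The displaced element is "Maya" (word 1).
It is linked across 2 clause boundaries (that → that).
It functions as the object of the preposition "for" of "voted", so the gap sits immediately after word 12 ("for").
Base order: Owen admitted that that tenant had insisted that Jonas voted for Maya yesterday.

12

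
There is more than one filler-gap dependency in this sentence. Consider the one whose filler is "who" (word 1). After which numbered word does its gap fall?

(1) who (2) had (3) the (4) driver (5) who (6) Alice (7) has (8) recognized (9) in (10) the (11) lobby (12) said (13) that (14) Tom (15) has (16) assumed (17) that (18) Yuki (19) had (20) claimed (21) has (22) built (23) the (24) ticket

The displaced element is "who" (word 1).
It is linked across 3 clause boundaries (that → that → Ø).
It functions as the subject of "built", so the gap sits immediately after word 20 ("claimed").
Base order: The driver who Alice has recognized in the lobby had said that Tom has assumed that Yuki had claimed that who has built the ticket.

20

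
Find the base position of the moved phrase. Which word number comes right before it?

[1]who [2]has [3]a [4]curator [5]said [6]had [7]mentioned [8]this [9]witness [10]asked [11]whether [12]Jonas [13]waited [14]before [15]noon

5

The displaced element is "who" (word 1).
It is linked across 1 clause boundary (Ø).
It functions as the subject of "mentioned", so the gap sits immediately after word 5 ("said").
Base order: A curator has said that who had mentioned this witness asked whether Jonas waited before noon.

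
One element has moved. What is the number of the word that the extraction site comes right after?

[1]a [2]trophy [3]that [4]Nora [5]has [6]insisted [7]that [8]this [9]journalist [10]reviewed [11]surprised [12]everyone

The displaced element is "a trophy" (word 2).
It is linked across 1 clause boundary (that).
It functions as the direct object of "reviewed", so the gap sits immediately after word 10 ("reviewed").
Base order: Nora has insisted that this journalist reviewed a trophy.

10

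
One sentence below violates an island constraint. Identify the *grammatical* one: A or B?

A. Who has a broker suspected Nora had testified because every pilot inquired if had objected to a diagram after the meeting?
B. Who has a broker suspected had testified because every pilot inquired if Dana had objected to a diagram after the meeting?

B

In A, the wh-phrase is extracted from inside an adjunct island (introduced by "because"), which blocks movement.
In B, the extraction path crosses only that-complement boundaries, which are transparent.
So B is grammatical.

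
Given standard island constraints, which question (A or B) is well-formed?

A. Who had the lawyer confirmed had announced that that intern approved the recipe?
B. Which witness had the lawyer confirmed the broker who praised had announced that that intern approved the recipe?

A

In B, the wh-phrase is extracted from inside a complex-NP island (relative clause) (introduced by "who"), which blocks movement.
In A, the extraction path crosses only that-complement boundaries, which are transparent.
So A is grammatical.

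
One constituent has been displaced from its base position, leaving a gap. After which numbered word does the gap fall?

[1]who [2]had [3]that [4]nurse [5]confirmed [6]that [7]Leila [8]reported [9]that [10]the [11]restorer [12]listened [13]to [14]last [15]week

The displaced element is "who" (word 1).
It is linked across 2 clause boundaries (that → that).
It functions as the object of the preposition "to" of "listened", so the gap sits immediately after word 13 ("to").
Base order: That nurse had confirmed that Leila reported that the restorer listened to who last week.

13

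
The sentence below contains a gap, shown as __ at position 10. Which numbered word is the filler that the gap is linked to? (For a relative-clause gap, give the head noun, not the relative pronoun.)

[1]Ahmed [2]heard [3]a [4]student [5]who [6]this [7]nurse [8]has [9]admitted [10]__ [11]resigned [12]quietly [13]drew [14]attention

4

The gap at 10 is the subject of "resigned", inside a relative clause.
The relative pronoun is "who" (word 5); it is bound by the head noun immediately before it.
Its filler is the head noun "student", at word 4.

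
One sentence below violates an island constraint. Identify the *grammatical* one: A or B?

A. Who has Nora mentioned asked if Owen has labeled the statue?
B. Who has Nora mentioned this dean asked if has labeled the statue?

A

In B, the wh-phrase is extracted from inside a wh-island (introduced by "if"), which blocks movement.
In A, the extraction path crosses only that-complement boundaries, which are transparent.
So A is grammatical.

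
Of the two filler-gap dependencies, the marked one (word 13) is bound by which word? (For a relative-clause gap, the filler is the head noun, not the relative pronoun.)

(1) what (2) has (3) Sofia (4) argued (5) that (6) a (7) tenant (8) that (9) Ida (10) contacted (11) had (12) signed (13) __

1

The marked gap is the direct object of "signed".
Its filler is the fronted wh-phrase "what", at word 1.
(The other dependency links word 7 to a gap after word 10.)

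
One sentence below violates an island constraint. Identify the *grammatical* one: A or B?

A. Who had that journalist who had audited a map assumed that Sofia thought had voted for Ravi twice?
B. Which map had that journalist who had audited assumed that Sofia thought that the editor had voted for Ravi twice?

In B, the wh-phrase is extracted from inside a complex-NP island (relative clause) (introduced by "who"), which blocks movement.
In A, the extraction path crosses only that-complement boundaries, which are transparent.
So A is grammatical.

A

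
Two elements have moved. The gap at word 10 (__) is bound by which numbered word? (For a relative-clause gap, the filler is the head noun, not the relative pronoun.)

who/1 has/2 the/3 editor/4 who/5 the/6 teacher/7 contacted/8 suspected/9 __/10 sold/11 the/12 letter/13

1

The marked gap is the subject of "sold".
Its filler is the fronted wh-phrase "who", at word 1.
(The other dependency links word 4 to a gap after word 8.)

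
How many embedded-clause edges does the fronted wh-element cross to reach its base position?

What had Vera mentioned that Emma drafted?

"what" is extracted from the object of "drafted".
Boundaries crossed, outermost first: [that] — 1 in total.

1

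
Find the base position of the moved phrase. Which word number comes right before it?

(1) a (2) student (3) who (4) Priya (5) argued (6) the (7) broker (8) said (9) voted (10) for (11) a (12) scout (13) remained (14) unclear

The displaced element is "a student" (word 2).
It is linked across 2 clause boundaries (Ø → Ø).
It functions as the subject of "voted", so the gap sits immediately after word 8 ("said").
Base order: Priya argued the broker said that a student voted for a scout.

8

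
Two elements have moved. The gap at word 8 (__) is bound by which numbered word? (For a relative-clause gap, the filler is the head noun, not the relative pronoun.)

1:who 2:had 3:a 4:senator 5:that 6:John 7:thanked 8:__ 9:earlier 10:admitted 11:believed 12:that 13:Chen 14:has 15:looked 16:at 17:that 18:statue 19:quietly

4

The marked gap is inside the relative clause, the direct object of "thanked".
Its filler is the head noun "senator" (via "that"), at word 4.
(The other dependency links word 1 to a gap after word 10.)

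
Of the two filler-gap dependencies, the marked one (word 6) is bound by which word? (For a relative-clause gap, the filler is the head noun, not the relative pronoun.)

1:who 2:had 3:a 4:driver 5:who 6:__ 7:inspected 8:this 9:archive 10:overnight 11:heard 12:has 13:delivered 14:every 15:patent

The marked gap is inside the relative clause, the subject of "inspected".
Its filler is the head noun "driver" (via "who"), at word 4.
(The other dependency links word 1 to a gap after word 11.)

4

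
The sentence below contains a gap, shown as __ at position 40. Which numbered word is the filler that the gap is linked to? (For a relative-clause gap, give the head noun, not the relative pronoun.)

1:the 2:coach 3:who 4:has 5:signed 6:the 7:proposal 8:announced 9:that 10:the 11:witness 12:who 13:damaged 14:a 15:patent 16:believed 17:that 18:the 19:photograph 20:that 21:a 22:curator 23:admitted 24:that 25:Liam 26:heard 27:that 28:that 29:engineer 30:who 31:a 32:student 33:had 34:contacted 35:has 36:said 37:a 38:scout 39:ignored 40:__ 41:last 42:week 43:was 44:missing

19

The gap at 40 is the object of "ignored", inside a relative clause.
The relative pronoun is "that" (word 20); it is bound by the head noun immediately before it.
Its filler is the head noun "photograph", at word 19.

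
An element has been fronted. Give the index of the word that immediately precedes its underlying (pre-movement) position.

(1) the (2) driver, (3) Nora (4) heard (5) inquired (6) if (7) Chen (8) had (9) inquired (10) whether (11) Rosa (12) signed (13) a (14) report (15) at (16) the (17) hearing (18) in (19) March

4

The displaced element is "the driver" (word 2).
It is linked across 1 clause boundary (Ø).
It functions as the subject of "inquired", so the gap sits immediately after word 4 ("heard").
Base order: Nora heard that the driver inquired if Chen had inquired whether Rosa signed a report at the hearing in March.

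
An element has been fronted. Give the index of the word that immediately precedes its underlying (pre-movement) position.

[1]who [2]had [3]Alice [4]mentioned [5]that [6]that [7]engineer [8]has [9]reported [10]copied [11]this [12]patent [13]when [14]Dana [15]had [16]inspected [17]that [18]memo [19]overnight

9

The displaced element is "who" (word 1).
It is linked across 2 clause boundaries (that → Ø).
It functions as the subject of "copied", so the gap sits immediately after word 9 ("reported").
Base order: Alice had mentioned that that engineer has reported that who copied this patent when Dana had inspected that memo overnight.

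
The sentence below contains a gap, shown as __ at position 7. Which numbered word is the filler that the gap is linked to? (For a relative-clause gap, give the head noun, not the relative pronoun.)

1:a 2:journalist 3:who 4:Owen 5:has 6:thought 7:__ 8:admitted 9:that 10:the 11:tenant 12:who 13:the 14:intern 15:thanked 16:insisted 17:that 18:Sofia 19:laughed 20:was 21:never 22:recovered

2

The gap at 7 is the subject of "admitted", inside a relative clause.
The relative pronoun is "who" (word 3); it is bound by the head noun immediately before it.
Its filler is the head noun "journalist", at word 2.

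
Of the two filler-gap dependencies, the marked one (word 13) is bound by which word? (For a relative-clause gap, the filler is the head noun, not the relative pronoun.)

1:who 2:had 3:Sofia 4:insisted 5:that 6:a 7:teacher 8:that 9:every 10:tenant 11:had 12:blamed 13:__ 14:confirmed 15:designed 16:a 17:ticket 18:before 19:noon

7

The marked gap is inside the relative clause, the direct object of "blamed".
Its filler is the head noun "teacher" (via "that"), at word 7.
(The other dependency links word 1 to a gap after word 14.)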